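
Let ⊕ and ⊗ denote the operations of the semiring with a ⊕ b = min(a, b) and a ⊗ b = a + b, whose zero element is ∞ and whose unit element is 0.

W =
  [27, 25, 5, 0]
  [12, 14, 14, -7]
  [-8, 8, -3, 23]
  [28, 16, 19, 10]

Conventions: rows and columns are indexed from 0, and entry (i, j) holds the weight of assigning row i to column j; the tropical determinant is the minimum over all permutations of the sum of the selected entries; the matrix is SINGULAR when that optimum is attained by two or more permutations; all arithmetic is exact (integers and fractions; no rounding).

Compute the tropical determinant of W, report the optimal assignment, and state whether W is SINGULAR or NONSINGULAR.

σ = (0, 1, 2, 3): 27 + 14 + (-3) + 10 = 48
σ = (0, 1, 3, 2): 27 + 14 + 23 + 19 = 83
σ = (0, 2, 1, 3): 27 + 14 + 8 + 10 = 59
σ = (0, 2, 3, 1): 27 + 14 + 23 + 16 = 80
σ = (0, 3, 1, 2): 27 + (-7) + 8 + 19 = 47
σ = (0, 3, 2, 1): 27 + (-7) + (-3) + 16 = 33
σ = (1, 0, 2, 3): 25 + 12 + (-3) + 10 = 44
σ = (1, 0, 3, 2): 25 + 12 + 23 + 19 = 79
σ = (1, 2, 0, 3): 25 + 14 + (-8) + 10 = 41
σ = (1, 2, 3, 0): 25 + 14 + 23 + 28 = 90
σ = (1, 3, 0, 2): 25 + (-7) + (-8) + 19 = 29
σ = (1, 3, 2, 0): 25 + (-7) + (-3) + 28 = 43
σ = (2, 0, 1, 3): 5 + 12 + 8 + 10 = 35
σ = (2, 0, 3, 1): 5 + 12 + 23 + 16 = 56
σ = (2, 1, 0, 3): 5 + 14 + (-8) + 10 = 21
σ = (2, 1, 3, 0): 5 + 14 + 23 + 28 = 70
σ = (2, 3, 0, 1): 5 + (-7) + (-8) + 16 = 6
σ = (2, 3, 1, 0): 5 + (-7) + 8 + 28 = 34
σ = (3, 0, 1, 2): 0 + 12 + 8 + 19 = 39
σ = (3, 0, 2, 1): 0 + 12 + (-3) + 16 = 25
σ = (3, 1, 0, 2): 0 + 14 + (-8) + 19 = 25
σ = (3, 1, 2, 0): 0 + 14 + (-3) + 28 = 39
σ = (3, 2, 0, 1): 0 + 14 + (-8) + 16 = 22
σ = (3, 2, 1, 0): 0 + 14 + 8 + 28 = 50
Optimal value attained by: σ = (2, 3, 0, 1).
Answer: det⊕(W) = 6; verdict: NONSINGULAR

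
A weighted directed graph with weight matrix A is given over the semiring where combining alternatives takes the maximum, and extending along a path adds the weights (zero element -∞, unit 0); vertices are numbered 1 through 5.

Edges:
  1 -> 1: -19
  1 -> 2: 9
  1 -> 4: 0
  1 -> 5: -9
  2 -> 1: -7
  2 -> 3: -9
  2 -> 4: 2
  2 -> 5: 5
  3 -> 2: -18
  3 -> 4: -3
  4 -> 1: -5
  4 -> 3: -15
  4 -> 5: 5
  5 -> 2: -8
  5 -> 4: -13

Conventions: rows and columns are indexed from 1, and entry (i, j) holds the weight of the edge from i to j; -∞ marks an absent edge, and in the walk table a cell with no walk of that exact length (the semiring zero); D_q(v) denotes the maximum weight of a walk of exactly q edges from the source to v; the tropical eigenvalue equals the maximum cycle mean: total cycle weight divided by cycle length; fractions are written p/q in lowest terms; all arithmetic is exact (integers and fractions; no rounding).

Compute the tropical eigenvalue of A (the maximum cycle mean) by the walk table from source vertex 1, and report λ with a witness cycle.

q=0: [0, -∞, -∞, -∞, -∞]
q=1: [-19, 9, -∞, 0, -9]
q=2: [2, -10, 0, 11, 14]
q=3: [6, 11, -4, 2, 16]
q=4: [4, 15, 2, 13, 16]
q=5: [8, 13, 6, 17, 20]
Optimal cycle mean attained by: cycle 1->2->4->1, total 9 + 2 + (-5), length 3.
Answer: λ = 2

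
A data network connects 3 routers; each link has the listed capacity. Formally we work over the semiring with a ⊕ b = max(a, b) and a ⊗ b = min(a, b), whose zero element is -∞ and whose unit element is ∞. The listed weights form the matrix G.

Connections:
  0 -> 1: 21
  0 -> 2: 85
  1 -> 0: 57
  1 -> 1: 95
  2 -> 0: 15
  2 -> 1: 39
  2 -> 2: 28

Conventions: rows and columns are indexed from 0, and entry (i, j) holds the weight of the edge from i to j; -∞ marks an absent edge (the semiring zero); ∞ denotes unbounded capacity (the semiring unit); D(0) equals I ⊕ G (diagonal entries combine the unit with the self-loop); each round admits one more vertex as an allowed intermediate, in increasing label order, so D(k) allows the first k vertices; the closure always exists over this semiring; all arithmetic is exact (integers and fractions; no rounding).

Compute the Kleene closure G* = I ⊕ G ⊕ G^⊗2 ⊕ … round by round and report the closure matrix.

D(0):
  [∞, 21, 85]
  [57, ∞, -∞]
  [15, 39, ∞]
D(1):
  [∞, 21, 85]
  [57, ∞, 57]
  [15, 39, ∞]
D(2):
  [∞, 21, 85]
  [57, ∞, 57]
  [39, 39, ∞]
D(3):
  [∞, 39, 85]
  [57, ∞, 57]
  [39, 39, ∞]
Answer: G* = [[∞, 39, 85], [57, ∞, 57], [39, 39, ∞]]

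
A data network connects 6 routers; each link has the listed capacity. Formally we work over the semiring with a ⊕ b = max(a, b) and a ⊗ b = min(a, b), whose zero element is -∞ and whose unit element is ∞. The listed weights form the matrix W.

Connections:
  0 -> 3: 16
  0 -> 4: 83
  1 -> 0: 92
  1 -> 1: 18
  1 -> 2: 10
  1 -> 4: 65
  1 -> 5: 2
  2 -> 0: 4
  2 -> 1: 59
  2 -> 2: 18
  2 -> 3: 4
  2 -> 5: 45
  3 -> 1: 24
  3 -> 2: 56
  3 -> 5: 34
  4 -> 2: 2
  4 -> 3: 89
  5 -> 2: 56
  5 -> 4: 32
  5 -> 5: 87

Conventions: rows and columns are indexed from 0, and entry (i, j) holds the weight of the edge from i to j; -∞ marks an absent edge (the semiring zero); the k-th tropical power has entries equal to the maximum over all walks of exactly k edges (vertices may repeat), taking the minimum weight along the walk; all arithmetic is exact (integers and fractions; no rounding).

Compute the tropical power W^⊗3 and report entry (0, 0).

W^⊗2:
  [-∞, 16, 16, 83, -∞, 16]
  [18, 18, 10, 65, 83, 10]
  [59, 18, 45, 4, 59, 45]
  [24, 56, 34, 4, 32, 45]
  [2, 24, 56, 2, -∞, 34]
  [4, 56, 56, 32, 32, 87]
W^⊗3:
  [16, 24, 56, 4, 16, 34]
  [18, 24, 56, 83, 18, 34]
  [18, 45, 45, 59, 59, 45]
  [56, 34, 45, 32, 56, 45]
  [24, 56, 34, 4, 32, 45]
  [56, 56, 56, 32, 56, 87]
Key observation: the optimum is the walk 0->3->1->0, with weight 16 min 24 min 92 = 16.
Optimal value attained by: walk 0->3->1->0.
Answer: (W^⊗3)[0][0] = 16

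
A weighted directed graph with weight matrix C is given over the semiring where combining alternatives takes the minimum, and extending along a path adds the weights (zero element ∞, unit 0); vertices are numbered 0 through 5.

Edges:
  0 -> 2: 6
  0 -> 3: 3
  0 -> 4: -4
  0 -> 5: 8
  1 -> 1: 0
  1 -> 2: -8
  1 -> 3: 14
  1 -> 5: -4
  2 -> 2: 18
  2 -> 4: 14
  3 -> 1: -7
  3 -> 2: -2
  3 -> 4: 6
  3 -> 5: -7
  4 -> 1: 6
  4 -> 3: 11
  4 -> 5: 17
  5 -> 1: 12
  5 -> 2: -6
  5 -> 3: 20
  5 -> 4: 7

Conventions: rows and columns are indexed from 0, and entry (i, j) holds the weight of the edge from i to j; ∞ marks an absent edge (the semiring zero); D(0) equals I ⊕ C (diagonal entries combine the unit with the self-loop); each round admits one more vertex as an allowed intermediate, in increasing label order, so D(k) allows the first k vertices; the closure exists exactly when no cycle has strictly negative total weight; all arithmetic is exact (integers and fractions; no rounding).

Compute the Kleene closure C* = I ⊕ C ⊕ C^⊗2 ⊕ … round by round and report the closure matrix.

D(0):
  [0, ∞, 6, 3, -4, 8]
  [∞, 0, -8, 14, ∞, -4]
  [∞, ∞, 0, ∞, 14, ∞]
  [∞, -7, -2, 0, 6, -7]
  [∞, 6, ∞, 11, 0, 17]
  [∞, 12, -6, 20, 7, 0]
D(1):
  [0, ∞, 6, 3, -4, 8]
  [∞, 0, -8, 14, ∞, -4]
  [∞, ∞, 0, ∞, 14, ∞]
  [∞, -7, -2, 0, 6, -7]
  [∞, 6, ∞, 11, 0, 17]
  [∞, 12, -6, 20, 7, 0]
D(2):
  [0, ∞, 6, 3, -4, 8]
  [∞, 0, -8, 14, ∞, -4]
  [∞, ∞, 0, ∞, 14, ∞]
  [∞, -7, -15, 0, 6, -11]
  [∞, 6, -2, 11, 0, 2]
  [∞, 12, -6, 20, 7, 0]
D(3):
  [0, ∞, 6, 3, -4, 8]
  [∞, 0, -8, 14, 6, -4]
  [∞, ∞, 0, ∞, 14, ∞]
  [∞, -7, -15, 0, -1, -11]
  [∞, 6, -2, 11, 0, 2]
  [∞, 12, -6, 20, 7, 0]
D(4):
  [0, -4, -12, 3, -4, -8]
  [∞, 0, -8, 14, 6, -4]
  [∞, ∞, 0, ∞, 14, ∞]
  [∞, -7, -15, 0, -1, -11]
  [∞, 4, -4, 11, 0, 0]
  [∞, 12, -6, 20, 7, 0]
D(5):
  [0, -4, -12, 3, -4, -8]
  [∞, 0, -8, 14, 6, -4]
  [∞, 18, 0, 25, 14, 14]
  [∞, -7, -15, 0, -1, -11]
  [∞, 4, -4, 11, 0, 0]
  [∞, 11, -6, 18, 7, 0]
D(6):
  [0, -4, -14, 3, -4, -8]
  [∞, 0, -10, 14, 3, -4]
  [∞, 18, 0, 25, 14, 14]
  [∞, -7, -17, 0, -4, -11]
  [∞, 4, -6, 11, 0, 0]
  [∞, 11, -6, 18, 7, 0]
Answer: C* = [[0, -4, -14, 3, -4, -8], [∞, 0, -10, 14, 3, -4], [∞, 18, 0, 25, 14, 14], [∞, -7, -17, 0, -4, -11], [∞, 4, -6, 11, 0, 0], [∞, 11, -6, 18, 7, 0]]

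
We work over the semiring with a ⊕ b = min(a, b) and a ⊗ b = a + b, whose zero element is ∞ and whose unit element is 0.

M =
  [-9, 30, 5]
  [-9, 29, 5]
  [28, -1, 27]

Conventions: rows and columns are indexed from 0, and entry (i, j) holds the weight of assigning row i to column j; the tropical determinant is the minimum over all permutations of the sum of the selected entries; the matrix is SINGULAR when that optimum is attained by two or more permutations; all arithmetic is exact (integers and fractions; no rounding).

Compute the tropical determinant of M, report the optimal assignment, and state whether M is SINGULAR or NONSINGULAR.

σ = (0, 1, 2): (-9) + 29 + 27 = 47
σ = (0, 2, 1): (-9) + 5 + (-1) = -5
σ = (1, 0, 2): 30 + (-9) + 27 = 48
σ = (1, 2, 0): 30 + 5 + 28 = 63
σ = (2, 0, 1): 5 + (-9) + (-1) = -5
σ = (2, 1, 0): 5 + 29 + 28 = 62
Optimal value attained by: σ = (0, 2, 1).
Answer: det⊕(M) = -5; verdict: SINGULAR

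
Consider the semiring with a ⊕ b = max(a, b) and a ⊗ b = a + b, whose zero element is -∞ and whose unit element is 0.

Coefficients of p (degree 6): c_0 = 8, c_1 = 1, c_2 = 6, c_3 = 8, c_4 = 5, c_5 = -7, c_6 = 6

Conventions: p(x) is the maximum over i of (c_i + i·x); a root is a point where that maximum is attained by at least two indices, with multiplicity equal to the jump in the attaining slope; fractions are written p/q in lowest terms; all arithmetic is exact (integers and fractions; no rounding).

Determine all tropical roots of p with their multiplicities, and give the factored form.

hull edge (i=0, c=8) to (i=3, c=8): slope 0, span 3
hull edge (i=3, c=8) to (i=6, c=6): slope -2/3, span 3
Factored form: p(x) = 6 ⊗ (x ⊕ 0) ⊗ (x ⊕ 0) ⊗ (x ⊕ 0) ⊗ (x ⊕ 2/3) ⊗ (x ⊕ 2/3) ⊗ (x ⊕ 2/3)
Answer: roots = 0 (mult 3), 2/3 (mult 3)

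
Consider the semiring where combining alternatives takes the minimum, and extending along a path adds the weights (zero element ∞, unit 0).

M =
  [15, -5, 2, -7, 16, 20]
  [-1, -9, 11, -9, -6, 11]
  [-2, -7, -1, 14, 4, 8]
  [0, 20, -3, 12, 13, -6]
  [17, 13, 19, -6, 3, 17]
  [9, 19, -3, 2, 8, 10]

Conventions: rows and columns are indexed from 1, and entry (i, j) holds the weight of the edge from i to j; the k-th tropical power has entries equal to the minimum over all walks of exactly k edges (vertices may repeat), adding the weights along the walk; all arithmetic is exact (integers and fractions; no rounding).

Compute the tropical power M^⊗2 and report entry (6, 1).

M^⊗2:
  [-7, -14, -10, -14, -11, -13]
  [-10, -18, -12, -18, -15, -15]
  [-8, -16, -2, -16, -13, 4]
  [-5, -10, -9, -7, 1, 4]
  [-6, 4, -9, -3, 6, -12]
  [-5, -10, -4, 2, 1, -4]
Key observation: the optimum is the walk 6->3->1, with weight (-3) + (-2) = -5.
Optimal value attained by: walk 6->3->1.
Answer: (M^⊗2)[6][1] = -5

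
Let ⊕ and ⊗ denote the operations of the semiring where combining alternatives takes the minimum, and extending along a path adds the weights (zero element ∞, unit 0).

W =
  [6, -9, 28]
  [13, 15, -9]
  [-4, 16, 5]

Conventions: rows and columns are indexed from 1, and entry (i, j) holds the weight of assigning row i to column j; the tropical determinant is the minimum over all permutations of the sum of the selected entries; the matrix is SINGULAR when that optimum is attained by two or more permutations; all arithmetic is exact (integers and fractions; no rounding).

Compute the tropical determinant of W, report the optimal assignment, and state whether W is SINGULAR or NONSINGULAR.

σ = (1, 2, 3): 6 + 15 + 5 = 26
σ = (1, 3, 2): 6 + (-9) + 16 = 13
σ = (2, 1, 3): (-9) + 13 + 5 = 9
σ = (2, 3, 1): (-9) + (-9) + (-4) = -22
σ = (3, 1, 2): 28 + 13 + 16 = 57
σ = (3, 2, 1): 28 + 15 + (-4) = 39
Optimal value attained by: σ = (2, 3, 1).
Answer: det⊕(W) = -22; verdict: NONSINGULAR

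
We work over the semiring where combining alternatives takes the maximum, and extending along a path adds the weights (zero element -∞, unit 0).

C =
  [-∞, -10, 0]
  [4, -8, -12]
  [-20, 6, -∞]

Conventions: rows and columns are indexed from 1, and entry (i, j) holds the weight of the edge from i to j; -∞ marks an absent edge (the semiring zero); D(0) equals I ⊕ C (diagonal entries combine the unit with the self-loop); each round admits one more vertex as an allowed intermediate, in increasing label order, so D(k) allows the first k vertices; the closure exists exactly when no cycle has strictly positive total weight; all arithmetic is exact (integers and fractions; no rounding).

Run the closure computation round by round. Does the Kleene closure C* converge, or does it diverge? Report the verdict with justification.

D(0):
  [0, -10, 0]
  [4, 0, -12]
  [-20, 6, 0]
D(1):
  [0, -10, 0]
  [4, 0, 4]
  [-20, 6, 0]
Detection: at round 2, diagonal entry (3, 3) turns strictly positive.
Key observation: the cycle 3->2->1->3 has total weight 6 + 4 + 0, which is strictly positive.
Answer: DIVERGES — positive cycle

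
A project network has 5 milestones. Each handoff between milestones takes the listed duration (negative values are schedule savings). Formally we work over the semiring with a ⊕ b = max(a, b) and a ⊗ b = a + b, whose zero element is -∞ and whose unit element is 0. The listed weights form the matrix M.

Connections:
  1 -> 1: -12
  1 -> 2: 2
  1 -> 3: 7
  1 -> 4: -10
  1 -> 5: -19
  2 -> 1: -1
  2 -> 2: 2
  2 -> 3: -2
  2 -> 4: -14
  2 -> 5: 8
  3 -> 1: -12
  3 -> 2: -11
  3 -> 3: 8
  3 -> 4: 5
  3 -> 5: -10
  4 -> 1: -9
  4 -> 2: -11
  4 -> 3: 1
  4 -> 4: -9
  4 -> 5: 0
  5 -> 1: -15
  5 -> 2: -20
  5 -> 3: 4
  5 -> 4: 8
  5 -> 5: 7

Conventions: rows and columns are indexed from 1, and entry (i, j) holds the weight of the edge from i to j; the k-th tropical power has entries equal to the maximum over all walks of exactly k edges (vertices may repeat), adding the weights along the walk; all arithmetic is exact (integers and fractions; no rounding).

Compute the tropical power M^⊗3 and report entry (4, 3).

M^⊗2:
  [1, 4, 15, 12, 10]
  [1, 4, 12, 16, 15]
  [-4, -3, 16, 13, 5]
  [-11, -7, 9, 8, 7]
  [-1, -3, 12, 15, 14]
M^⊗3:
  [3, 6, 23, 20, 17]
  [7, 6, 20, 23, 22]
  [4, 5, 24, 21, 13]
  [-1, -2, 17, 15, 14]
  [6, 4, 20, 22, 21]
Key observation: the optimum is the walk 4->3->3->3, with weight 1 + 8 + 8 = 17.
Optimal value attained by: walk 4->3->3->3.
Answer: (M^⊗3)[4][3] = 17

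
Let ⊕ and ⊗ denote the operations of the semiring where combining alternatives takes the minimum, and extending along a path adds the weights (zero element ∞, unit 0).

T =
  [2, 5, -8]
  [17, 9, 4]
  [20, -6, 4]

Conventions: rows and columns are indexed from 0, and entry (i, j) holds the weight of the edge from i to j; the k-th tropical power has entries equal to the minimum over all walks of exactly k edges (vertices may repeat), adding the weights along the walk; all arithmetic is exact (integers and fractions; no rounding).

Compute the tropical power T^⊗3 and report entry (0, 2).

T^⊗2:
  [4, -14, -6]
  [19, -2, 8]
  [11, -2, -2]
T^⊗3:
  [3, -12, -10]
  [15, 2, 2]
  [13, -8, 2]
Key observation: the optimum is the walk 0->2->1->2, with weight (-8) + (-6) + 4 = -10.
Optimal value attained by: walk 0->2->1->2.
Answer: (T^⊗3)[0][2] = -10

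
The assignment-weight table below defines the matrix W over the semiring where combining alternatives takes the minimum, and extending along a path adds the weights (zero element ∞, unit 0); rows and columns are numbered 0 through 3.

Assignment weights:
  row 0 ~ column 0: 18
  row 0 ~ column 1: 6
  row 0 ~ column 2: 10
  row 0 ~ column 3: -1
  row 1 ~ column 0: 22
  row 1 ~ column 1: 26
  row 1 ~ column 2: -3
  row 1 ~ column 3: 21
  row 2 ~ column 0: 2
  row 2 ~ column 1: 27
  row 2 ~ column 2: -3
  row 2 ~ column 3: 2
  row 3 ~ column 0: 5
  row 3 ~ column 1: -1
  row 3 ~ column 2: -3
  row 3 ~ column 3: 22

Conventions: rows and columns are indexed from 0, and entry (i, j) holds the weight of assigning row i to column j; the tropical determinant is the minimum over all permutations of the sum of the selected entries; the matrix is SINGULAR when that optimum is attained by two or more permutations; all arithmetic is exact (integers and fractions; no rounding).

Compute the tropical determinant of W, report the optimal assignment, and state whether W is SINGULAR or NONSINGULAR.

σ = (0, 1, 2, 3): 18 + 26 + (-3) + 22 = 63
σ = (0, 1, 3, 2): 18 + 26 + 2 + (-3) = 43
σ = (0, 2, 1, 3): 18 + (-3) + 27 + 22 = 64
σ = (0, 2, 3, 1): 18 + (-3) + 2 + (-1) = 16
σ = (0, 3, 1, 2): 18 + 21 + 27 + (-3) = 63
σ = (0, 3, 2, 1): 18 + 21 + (-3) + (-1) = 35
σ = (1, 0, 2, 3): 6 + 22 + (-3) + 22 = 47
σ = (1, 0, 3, 2): 6 + 22 + 2 + (-3) = 27
σ = (1, 2, 0, 3): 6 + (-3) + 2 + 22 = 27
σ = (1, 2, 3, 0): 6 + (-3) + 2 + 5 = 10
σ = (1, 3, 0, 2): 6 + 21 + 2 + (-3) = 26
σ = (1, 3, 2, 0): 6 + 21 + (-3) + 5 = 29
σ = (2, 0, 1, 3): 10 + 22 + 27 + 22 = 81
σ = (2, 0, 3, 1): 10 + 22 + 2 + (-1) = 33
σ = (2, 1, 0, 3): 10 + 26 + 2 + 22 = 60
σ = (2, 1, 3, 0): 10 + 26 + 2 + 5 = 43
σ = (2, 3, 0, 1): 10 + 21 + 2 + (-1) = 32
σ = (2, 3, 1, 0): 10 + 21 + 27 + 5 = 63
σ = (3, 0, 1, 2): (-1) + 22 + 27 + (-3) = 45
σ = (3, 0, 2, 1): (-1) + 22 + (-3) + (-1) = 17
σ = (3, 1, 0, 2): (-1) + 26 + 2 + (-3) = 24
σ = (3, 1, 2, 0): (-1) + 26 + (-3) + 5 = 27
σ = (3, 2, 0, 1): (-1) + (-3) + 2 + (-1) = -3
σ = (3, 2, 1, 0): (-1) + (-3) + 27 + 5 = 28
Optimal value attained by: σ = (3, 2, 0, 1).
Answer: det⊕(W) = -3; verdict: NONSINGULAR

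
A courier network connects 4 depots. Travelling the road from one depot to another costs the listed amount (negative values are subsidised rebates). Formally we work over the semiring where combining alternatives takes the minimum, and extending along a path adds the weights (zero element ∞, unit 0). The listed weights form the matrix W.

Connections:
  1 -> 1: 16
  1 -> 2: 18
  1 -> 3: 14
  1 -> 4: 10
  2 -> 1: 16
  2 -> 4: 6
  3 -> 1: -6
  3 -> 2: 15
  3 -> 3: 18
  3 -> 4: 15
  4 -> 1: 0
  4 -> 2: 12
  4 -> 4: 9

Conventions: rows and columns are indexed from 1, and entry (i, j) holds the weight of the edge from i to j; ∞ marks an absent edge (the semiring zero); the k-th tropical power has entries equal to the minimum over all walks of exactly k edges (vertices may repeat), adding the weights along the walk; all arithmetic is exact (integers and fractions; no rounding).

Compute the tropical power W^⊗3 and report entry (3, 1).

W^⊗2:
  [8, 22, 30, 19]
  [6, 18, 30, 15]
  [10, 12, 8, 4]
  [9, 18, 14, 10]
W^⊗3:
  [19, 26, 22, 18]
  [15, 24, 20, 16]
  [2, 16, 24, 13]
  [8, 22, 23, 19]
Key observation: the optimum is the walk 3->1->3->1, with weight (-6) + 14 + (-6) = 2.
Optimal value attained by: walk 3->1->3->1.
Answer: (W^⊗3)[3][1] = 2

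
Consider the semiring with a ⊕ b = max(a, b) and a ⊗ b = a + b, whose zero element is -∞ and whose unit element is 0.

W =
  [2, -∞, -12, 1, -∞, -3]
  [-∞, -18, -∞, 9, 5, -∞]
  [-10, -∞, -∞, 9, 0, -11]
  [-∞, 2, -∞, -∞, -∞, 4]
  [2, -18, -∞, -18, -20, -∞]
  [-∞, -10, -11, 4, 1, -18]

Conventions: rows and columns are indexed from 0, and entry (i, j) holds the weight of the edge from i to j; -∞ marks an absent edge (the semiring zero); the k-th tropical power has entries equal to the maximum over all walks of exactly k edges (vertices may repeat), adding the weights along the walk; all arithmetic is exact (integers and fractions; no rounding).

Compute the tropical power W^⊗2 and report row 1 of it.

W^⊗2:
  [4, 3, -10, 3, -2, 5]
  [7, 11, -∞, -9, -13, 13]
  [2, 11, -22, -7, -10, 13]
  [-∞, -6, -7, 11, 7, -14]
  [4, -16, -10, 3, -13, -1]
  [3, 6, -29, -1, -5, 8]
Answer: row 1 of W^⊗2 = [7, 11, -∞, -9, -13, 13]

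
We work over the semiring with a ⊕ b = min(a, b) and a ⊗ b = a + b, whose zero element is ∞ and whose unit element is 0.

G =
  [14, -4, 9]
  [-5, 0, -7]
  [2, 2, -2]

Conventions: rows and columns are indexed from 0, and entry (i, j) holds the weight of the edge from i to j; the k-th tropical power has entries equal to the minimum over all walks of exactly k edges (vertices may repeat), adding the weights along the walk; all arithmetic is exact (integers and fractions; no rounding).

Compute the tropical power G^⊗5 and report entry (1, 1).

G^⊗2:
  [-9, -4, -11]
  [-5, -9, -9]
  [-3, -2, -5]
G^⊗3:
  [-9, -13, -13]
  [-14, -9, -16]
  [-7, -7, -9]
G^⊗4:
  [-18, -13, -20]
  [-14, -18, -18]
  [-12, -11, -14]
G^⊗5:
  [-18, -22, -22]
  [-23, -18, -25]
  [-16, -16, -18]
Key observation: the optimum is the walk 1->0->1->0->1->1, with weight (-5) + (-4) + (-5) + (-4) + 0 = -18.
Optimal value attained by: walk 1->0->1->0->1->1.
Answer: (G^⊗5)[1][1] = -18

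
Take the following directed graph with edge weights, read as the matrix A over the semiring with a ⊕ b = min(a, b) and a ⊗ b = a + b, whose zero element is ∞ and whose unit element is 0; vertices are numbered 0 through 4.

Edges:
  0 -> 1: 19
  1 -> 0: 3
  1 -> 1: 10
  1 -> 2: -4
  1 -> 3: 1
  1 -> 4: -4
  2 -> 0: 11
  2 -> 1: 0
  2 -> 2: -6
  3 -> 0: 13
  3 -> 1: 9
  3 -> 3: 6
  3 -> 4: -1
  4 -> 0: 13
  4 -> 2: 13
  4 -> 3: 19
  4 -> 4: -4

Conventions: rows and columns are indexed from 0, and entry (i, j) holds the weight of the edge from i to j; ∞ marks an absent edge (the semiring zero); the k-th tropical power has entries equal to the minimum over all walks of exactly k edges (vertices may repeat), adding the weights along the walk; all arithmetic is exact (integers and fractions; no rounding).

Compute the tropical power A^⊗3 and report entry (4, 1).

A^⊗2:
  [22, 29, 15, 20, 15]
  [7, -4, -10, 7, -8]
  [3, -6, -12, 1, -4]
  [12, 15, 5, 10, -5]
  [9, 13, 7, 15, -8]
A^⊗3:
  [26, 15, 9, 26, 11]
  [-1, -10, -16, -3, -12]
  [-3, -12, -18, -5, -10]
  [8, 5, -1, 14, -9]
  [5, 7, 1, 11, -12]
Key observation: the optimum is the walk 4->2->2->1, with weight 13 + (-6) + 0 = 7.
Optimal value attained by: walk 4->2->2->1.
Answer: (A^⊗3)[4][1] = 7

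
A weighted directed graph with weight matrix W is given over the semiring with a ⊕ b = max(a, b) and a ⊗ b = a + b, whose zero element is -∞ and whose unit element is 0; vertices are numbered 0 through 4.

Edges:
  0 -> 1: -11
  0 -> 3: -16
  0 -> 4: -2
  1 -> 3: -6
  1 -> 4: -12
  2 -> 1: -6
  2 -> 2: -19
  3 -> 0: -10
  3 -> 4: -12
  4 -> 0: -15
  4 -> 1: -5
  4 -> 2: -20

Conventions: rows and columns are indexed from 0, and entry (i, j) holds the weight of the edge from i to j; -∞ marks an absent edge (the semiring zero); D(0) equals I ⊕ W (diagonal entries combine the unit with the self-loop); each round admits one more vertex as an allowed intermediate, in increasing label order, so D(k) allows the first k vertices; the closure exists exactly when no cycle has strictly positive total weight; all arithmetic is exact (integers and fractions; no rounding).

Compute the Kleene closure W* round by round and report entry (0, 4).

D(0):
  [0, -11, -∞, -16, -2]
  [-∞, 0, -∞, -6, -12]
  [-∞, -6, 0, -∞, -∞]
  [-10, -∞, -∞, 0, -12]
  [-15, -5, -20, -∞, 0]
D(1):
  [0, -11, -∞, -16, -2]
  [-∞, 0, -∞, -6, -12]
  [-∞, -6, 0, -∞, -∞]
  [-10, -21, -∞, 0, -12]
  [-15, -5, -20, -31, 0]
D(2):
  [0, -11, -∞, -16, -2]
  [-∞, 0, -∞, -6, -12]
  [-∞, -6, 0, -12, -18]
  [-10, -21, -∞, 0, -12]
  [-15, -5, -20, -11, 0]
D(3):
  [0, -11, -∞, -16, -2]
  [-∞, 0, -∞, -6, -12]
  [-∞, -6, 0, -12, -18]
  [-10, -21, -∞, 0, -12]
  [-15, -5, -20, -11, 0]
D(4):
  [0, -11, -∞, -16, -2]
  [-16, 0, -∞, -6, -12]
  [-22, -6, 0, -12, -18]
  [-10, -21, -∞, 0, -12]
  [-15, -5, -20, -11, 0]
D(5):
  [0, -7, -22, -13, -2]
  [-16, 0, -32, -6, -12]
  [-22, -6, 0, -12, -18]
  [-10, -17, -32, 0, -12]
  [-15, -5, -20, -11, 0]
Answer: W*[0][4] = -2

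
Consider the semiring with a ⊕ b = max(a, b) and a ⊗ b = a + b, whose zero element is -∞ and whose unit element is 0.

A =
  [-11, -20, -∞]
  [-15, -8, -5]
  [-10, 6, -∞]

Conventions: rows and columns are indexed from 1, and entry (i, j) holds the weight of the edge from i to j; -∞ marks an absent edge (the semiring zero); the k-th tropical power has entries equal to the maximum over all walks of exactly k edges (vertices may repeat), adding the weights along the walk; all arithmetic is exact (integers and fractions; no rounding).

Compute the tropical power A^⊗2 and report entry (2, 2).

A^⊗2:
  [-22, -28, -25]
  [-15, 1, -13]
  [-9, -2, 1]
Key observation: the optimum is the walk 2->3->2, with weight (-5) + 6 = 1.
Optimal value attained by: walk 2->3->2.
Answer: (A^⊗2)[2][2] = 1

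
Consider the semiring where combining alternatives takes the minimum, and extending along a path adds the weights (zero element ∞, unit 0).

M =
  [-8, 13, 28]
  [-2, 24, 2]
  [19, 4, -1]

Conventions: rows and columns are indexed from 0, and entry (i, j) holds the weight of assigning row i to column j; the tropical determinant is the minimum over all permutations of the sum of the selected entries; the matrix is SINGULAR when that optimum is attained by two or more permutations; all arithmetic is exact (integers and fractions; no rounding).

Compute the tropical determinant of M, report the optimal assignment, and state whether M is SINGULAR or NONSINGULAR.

σ = (0, 1, 2): (-8) + 24 + (-1) = 15
σ = (0, 2, 1): (-8) + 2 + 4 = -2
σ = (1, 0, 2): 13 + (-2) + (-1) = 10
σ = (1, 2, 0): 13 + 2 + 19 = 34
σ = (2, 0, 1): 28 + (-2) + 4 = 30
σ = (2, 1, 0): 28 + 24 + 19 = 71
Optimal value attained by: σ = (0, 2, 1).
Answer: det⊕(M) = -2; verdict: NONSINGULAR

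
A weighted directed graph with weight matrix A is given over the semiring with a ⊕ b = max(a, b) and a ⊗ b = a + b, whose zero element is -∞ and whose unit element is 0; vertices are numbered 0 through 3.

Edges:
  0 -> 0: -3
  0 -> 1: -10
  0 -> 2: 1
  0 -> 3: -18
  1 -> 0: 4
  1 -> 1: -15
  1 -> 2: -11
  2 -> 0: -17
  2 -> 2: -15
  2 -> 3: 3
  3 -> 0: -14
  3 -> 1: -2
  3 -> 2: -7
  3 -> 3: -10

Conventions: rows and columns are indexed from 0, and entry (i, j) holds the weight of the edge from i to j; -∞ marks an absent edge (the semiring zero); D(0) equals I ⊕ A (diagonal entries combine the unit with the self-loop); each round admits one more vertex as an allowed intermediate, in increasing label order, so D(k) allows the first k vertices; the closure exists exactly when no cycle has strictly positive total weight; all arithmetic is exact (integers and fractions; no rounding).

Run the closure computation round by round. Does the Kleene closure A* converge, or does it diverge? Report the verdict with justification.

D(0):
  [0, -10, 1, -18]
  [4, 0, -11, -∞]
  [-17, -∞, 0, 3]
  [-14, -2, -7, 0]
D(1):
  [0, -10, 1, -18]
  [4, 0, 5, -14]
  [-17, -27, 0, 3]
  [-14, -2, -7, 0]
D(2):
  [0, -10, 1, -18]
  [4, 0, 5, -14]
  [-17, -27, 0, 3]
  [2, -2, 3, 0]
Detection: at round 3, diagonal entry (3, 3) turns strictly positive.
Key observation: the cycle 3->1->0->2->3 has total weight (-2) + 4 + 1 + 3, which is strictly positive.
Answer: DIVERGES — positive cycle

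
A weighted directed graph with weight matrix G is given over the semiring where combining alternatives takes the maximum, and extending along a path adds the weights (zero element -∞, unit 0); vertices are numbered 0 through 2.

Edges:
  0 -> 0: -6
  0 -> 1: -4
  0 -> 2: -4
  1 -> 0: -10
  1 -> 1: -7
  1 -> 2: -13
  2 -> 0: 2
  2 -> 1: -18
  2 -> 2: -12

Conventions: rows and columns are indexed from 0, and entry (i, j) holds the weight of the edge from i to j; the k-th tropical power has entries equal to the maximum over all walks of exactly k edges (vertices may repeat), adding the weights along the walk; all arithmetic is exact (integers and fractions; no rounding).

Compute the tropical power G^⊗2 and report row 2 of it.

G^⊗2:
  [-2, -10, -10]
  [-11, -14, -14]
  [-4, -2, -2]
Answer: row 2 of G^⊗2 = [-4, -2, -2]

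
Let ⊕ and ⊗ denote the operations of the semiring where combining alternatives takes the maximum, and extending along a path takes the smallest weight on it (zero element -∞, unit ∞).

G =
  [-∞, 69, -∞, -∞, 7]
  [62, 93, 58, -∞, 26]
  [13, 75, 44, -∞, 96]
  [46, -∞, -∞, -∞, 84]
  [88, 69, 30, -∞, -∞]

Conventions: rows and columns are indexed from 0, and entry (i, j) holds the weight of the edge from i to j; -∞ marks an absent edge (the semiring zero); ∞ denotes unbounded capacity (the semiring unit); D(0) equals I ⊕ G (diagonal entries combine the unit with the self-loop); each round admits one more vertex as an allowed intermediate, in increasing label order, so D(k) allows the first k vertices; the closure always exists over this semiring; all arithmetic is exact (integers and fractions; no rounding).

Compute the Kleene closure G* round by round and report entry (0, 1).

D(0):
  [∞, 69, -∞, -∞, 7]
  [62, ∞, 58, -∞, 26]
  [13, 75, ∞, -∞, 96]
  [46, -∞, -∞, ∞, 84]
  [88, 69, 30, -∞, ∞]
D(1):
  [∞, 69, -∞, -∞, 7]
  [62, ∞, 58, -∞, 26]
  [13, 75, ∞, -∞, 96]
  [46, 46, -∞, ∞, 84]
  [88, 69, 30, -∞, ∞]
D(2):
  [∞, 69, 58, -∞, 26]
  [62, ∞, 58, -∞, 26]
  [62, 75, ∞, -∞, 96]
  [46, 46, 46, ∞, 84]
  [88, 69, 58, -∞, ∞]
D(3):
  [∞, 69, 58, -∞, 58]
  [62, ∞, 58, -∞, 58]
  [62, 75, ∞, -∞, 96]
  [46, 46, 46, ∞, 84]
  [88, 69, 58, -∞, ∞]
D(4):
  [∞, 69, 58, -∞, 58]
  [62, ∞, 58, -∞, 58]
  [62, 75, ∞, -∞, 96]
  [46, 46, 46, ∞, 84]
  [88, 69, 58, -∞, ∞]
D(5):
  [∞, 69, 58, -∞, 58]
  [62, ∞, 58, -∞, 58]
  [88, 75, ∞, -∞, 96]
  [84, 69, 58, ∞, 84]
  [88, 69, 58, -∞, ∞]
Answer: G*[0][1] = 69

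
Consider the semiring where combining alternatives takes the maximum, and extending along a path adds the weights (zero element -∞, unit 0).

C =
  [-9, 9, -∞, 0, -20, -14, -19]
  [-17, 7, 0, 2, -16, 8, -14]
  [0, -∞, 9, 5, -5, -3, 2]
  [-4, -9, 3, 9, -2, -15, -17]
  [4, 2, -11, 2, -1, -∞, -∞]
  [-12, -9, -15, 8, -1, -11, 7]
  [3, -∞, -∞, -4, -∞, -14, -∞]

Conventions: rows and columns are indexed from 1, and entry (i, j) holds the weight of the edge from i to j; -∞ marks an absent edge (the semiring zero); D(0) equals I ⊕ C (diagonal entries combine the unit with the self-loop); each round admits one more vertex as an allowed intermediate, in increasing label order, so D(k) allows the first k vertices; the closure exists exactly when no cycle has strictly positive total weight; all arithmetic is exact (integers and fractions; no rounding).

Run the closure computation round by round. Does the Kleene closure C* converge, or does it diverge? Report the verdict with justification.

Detection: at round 0, diagonal entry (2, 2) turns strictly positive.
Key observation: the cycle 2->2 has total weight 7, which is strictly positive.
Answer: DIVERGES — positive cycle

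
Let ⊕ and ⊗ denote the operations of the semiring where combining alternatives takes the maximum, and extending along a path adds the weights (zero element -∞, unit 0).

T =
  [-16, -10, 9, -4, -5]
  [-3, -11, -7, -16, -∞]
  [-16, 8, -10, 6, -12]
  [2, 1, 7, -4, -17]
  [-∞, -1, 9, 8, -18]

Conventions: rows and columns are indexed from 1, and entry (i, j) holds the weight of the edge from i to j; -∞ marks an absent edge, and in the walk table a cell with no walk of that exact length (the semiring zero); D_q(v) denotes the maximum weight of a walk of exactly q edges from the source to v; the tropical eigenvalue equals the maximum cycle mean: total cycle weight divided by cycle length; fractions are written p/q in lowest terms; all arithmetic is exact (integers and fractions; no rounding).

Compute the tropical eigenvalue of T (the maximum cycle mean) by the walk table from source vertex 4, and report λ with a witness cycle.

q=0: [-∞, -∞, -∞, 0, -∞]
q=1: [2, 1, 7, -4, -17]
q=2: [-2, 15, 11, 13, -3]
q=3: [15, 19, 20, 17, -1]
q=4: [19, 28, 24, 26, 10]
q=5: [28, 32, 33, 30, 14]
Optimal cycle mean attained by: cycle 3->4->3, total 6 + 7, length 2.
Answer: λ = 13/2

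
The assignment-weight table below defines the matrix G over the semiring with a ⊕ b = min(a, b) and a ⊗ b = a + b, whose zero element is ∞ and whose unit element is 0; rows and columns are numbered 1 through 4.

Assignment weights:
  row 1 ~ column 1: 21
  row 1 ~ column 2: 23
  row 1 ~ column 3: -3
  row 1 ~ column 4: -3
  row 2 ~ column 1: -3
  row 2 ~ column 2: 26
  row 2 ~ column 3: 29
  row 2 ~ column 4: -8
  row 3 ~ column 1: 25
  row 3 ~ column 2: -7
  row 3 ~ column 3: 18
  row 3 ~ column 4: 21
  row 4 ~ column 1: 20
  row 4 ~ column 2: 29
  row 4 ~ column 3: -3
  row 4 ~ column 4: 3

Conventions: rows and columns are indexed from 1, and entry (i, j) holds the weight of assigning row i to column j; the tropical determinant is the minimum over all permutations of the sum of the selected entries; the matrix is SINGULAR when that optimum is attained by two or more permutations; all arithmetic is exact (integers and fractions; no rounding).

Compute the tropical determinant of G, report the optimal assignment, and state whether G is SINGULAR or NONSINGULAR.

σ = (1, 2, 3, 4): 21 + 26 + 18 + 3 = 68
σ = (1, 2, 4, 3): 21 + 26 + 21 + (-3) = 65
σ = (1, 3, 2, 4): 21 + 29 + (-7) + 3 = 46
σ = (1, 3, 4, 2): 21 + 29 + 21 + 29 = 100
σ = (1, 4, 2, 3): 21 + (-8) + (-7) + (-3) = 3
σ = (1, 4, 3, 2): 21 + (-8) + 18 + 29 = 60
σ = (2, 1, 3, 4): 23 + (-3) + 18 + 3 = 41
σ = (2, 1, 4, 3): 23 + (-3) + 21 + (-3) = 38
σ = (2, 3, 1, 4): 23 + 29 + 25 + 3 = 80
σ = (2, 3, 4, 1): 23 + 29 + 21 + 20 = 93
σ = (2, 4, 1, 3): 23 + (-8) + 25 + (-3) = 37
σ = (2, 4, 3, 1): 23 + (-8) + 18 + 20 = 53
σ = (3, 1, 2, 4): (-3) + (-3) + (-7) + 3 = -10
σ = (3, 1, 4, 2): (-3) + (-3) + 21 + 29 = 44
σ = (3, 2, 1, 4): (-3) + 26 + 25 + 3 = 51
σ = (3, 2, 4, 1): (-3) + 26 + 21 + 20 = 64
σ = (3, 4, 1, 2): (-3) + (-8) + 25 + 29 = 43
σ = (3, 4, 2, 1): (-3) + (-8) + (-7) + 20 = 2
σ = (4, 1, 2, 3): (-3) + (-3) + (-7) + (-3) = -16
σ = (4, 1, 3, 2): (-3) + (-3) + 18 + 29 = 41
σ = (4, 2, 1, 3): (-3) + 26 + 25 + (-3) = 45
σ = (4, 2, 3, 1): (-3) + 26 + 18 + 20 = 61
σ = (4, 3, 1, 2): (-3) + 29 + 25 + 29 = 80
σ = (4, 3, 2, 1): (-3) + 29 + (-7) + 20 = 39
Optimal value attained by: σ = (4, 1, 2, 3).
Answer: det⊕(G) = -16; verdict: NONSINGULAR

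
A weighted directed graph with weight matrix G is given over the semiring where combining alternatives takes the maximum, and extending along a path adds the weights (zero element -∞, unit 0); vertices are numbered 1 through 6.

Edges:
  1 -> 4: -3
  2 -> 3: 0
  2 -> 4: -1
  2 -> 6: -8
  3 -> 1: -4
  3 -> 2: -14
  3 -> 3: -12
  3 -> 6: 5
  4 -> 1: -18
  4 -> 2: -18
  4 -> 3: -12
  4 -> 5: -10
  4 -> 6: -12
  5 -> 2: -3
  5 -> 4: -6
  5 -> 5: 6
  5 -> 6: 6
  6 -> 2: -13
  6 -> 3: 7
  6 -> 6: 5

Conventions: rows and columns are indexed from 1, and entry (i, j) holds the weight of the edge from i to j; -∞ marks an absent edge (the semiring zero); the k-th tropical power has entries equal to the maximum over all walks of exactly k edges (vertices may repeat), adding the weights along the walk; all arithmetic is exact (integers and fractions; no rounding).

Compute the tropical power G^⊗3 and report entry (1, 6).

G^⊗2:
  [-21, -21, -15, -∞, -13, -15]
  [-4, -14, -1, -∞, -11, 5]
  [-16, -8, 12, -7, -∞, 10]
  [-16, -13, -5, -16, -4, -4]
  [-24, 3, 13, 0, 12, 12]
  [3, -7, 12, -14, -∞, 12]
G^⊗3:
  [-19, -16, -8, -19, -7, -7]
  [-5, -8, 12, -7, -5, 10]
  [8, -2, 17, -9, -17, 17]
  [-9, -7, 3, -10, 2, 2]
  [9, 9, 19, 6, 18, 18]
  [8, -1, 19, 0, -24, 17]
Key observation: the optimum is the walk 1->4->5->6, with weight (-3) + (-10) + 6 = -7.
Optimal value attained by: walk 1->4->5->6.
Answer: (G^⊗3)[1][6] = -7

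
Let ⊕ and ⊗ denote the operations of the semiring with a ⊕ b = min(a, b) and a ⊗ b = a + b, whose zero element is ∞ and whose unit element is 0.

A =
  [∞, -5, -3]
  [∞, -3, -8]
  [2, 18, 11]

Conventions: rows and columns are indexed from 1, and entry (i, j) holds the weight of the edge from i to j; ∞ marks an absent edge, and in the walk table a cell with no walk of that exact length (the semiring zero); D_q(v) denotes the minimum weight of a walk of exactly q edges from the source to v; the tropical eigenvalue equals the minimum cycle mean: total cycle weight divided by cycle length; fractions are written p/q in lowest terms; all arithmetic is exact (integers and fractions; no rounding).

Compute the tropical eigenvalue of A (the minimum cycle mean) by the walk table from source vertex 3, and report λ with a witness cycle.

q=0: [∞, ∞, 0]
q=1: [2, 18, 11]
q=2: [13, -3, -1]
q=3: [1, -6, -11]
Optimal cycle mean attained by: cycle 1->2->3->1, total (-5) + (-8) + 2, length 3.
Answer: λ = -11/3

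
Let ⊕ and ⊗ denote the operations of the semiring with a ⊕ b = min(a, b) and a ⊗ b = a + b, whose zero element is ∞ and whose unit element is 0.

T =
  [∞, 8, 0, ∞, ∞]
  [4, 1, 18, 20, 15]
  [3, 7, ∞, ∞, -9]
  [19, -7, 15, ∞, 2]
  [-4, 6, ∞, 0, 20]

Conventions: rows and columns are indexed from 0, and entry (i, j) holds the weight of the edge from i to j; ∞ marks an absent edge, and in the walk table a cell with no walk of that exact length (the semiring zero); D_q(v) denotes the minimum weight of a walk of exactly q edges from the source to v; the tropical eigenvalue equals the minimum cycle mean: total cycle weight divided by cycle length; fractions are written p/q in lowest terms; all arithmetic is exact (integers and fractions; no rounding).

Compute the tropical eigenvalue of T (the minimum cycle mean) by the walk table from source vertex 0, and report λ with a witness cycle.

q=0: [0, ∞, ∞, ∞, ∞]
q=1: [∞, 8, 0, ∞, ∞]
q=2: [3, 7, 26, 28, -9]
q=3: [-13, -3, 3, -9, 11]
q=4: [1, -16, -13, 11, -7]
q=5: [-12, -15, 1, -7, -22]
Optimal cycle mean attained by: cycle 0->2->4->0, total 0 + (-9) + (-4), length 3.
Answer: λ = -13/3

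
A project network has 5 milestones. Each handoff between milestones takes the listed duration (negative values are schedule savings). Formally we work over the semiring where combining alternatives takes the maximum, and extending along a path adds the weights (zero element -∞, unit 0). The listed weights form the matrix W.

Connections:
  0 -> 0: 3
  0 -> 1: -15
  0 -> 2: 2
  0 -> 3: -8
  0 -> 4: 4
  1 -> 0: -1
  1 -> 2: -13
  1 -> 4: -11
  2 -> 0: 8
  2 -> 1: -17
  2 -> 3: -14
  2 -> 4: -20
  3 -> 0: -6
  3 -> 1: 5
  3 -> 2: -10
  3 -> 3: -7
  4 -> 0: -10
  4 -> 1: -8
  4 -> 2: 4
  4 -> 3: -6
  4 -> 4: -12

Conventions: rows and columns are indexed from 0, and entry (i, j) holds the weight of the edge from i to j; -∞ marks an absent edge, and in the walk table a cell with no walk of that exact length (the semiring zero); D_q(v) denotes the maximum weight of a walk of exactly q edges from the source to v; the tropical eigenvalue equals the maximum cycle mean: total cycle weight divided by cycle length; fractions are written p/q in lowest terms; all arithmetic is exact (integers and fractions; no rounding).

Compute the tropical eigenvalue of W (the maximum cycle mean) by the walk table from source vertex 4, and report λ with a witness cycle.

q=0: [-∞, -∞, -∞, -∞, 0]
q=1: [-10, -8, 4, -6, -12]
q=2: [12, -1, -8, -10, -6]
q=3: [15, -3, 14, 4, 16]
q=4: [22, 9, 20, 10, 19]
q=5: [28, 15, 24, 14, 26]
Optimal cycle mean attained by: cycle 0->4->2->0, total 4 + 4 + 8, length 3.
Answer: λ = 16/3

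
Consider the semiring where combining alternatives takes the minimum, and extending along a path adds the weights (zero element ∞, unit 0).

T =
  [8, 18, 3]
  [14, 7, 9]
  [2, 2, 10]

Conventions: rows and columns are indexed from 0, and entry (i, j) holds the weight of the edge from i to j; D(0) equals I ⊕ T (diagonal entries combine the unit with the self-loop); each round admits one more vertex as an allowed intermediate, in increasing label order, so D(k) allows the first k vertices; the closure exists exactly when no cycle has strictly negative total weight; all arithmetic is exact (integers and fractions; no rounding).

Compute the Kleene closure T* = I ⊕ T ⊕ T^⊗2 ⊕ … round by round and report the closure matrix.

D(0):
  [0, 18, 3]
  [14, 0, 9]
  [2, 2, 0]
D(1):
  [0, 18, 3]
  [14, 0, 9]
  [2, 2, 0]
D(2):
  [0, 18, 3]
  [14, 0, 9]
  [2, 2, 0]
D(3):
  [0, 5, 3]
  [11, 0, 9]
  [2, 2, 0]
Answer: T* = [[0, 5, 3], [11, 0, 9], [2, 2, 0]]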